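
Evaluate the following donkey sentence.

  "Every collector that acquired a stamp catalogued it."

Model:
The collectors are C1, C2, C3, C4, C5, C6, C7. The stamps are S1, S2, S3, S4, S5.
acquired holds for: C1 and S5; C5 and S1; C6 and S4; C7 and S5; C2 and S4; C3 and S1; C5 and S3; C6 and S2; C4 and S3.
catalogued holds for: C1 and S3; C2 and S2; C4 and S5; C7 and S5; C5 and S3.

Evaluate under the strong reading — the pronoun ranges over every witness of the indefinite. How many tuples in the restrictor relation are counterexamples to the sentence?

"it" takes "a stamp" as antecedent — a donkey pronoun bound across the clause boundary.
Strong reading: for every (c,s) with acquired(c,s), catalogued(c,s).
Restrictor pairs: (C1,S5) ✗  (C2,S4) ✗  (C3,S1) ✗  (C4,S3) ✗  (C5,S1) ✗  (C5,S3) ✓  (C6,S2) ✗  (C6,S4) ✗  (C7,S5) ✓
Counterexamples (restrictor pairs failing the scope): 7.

7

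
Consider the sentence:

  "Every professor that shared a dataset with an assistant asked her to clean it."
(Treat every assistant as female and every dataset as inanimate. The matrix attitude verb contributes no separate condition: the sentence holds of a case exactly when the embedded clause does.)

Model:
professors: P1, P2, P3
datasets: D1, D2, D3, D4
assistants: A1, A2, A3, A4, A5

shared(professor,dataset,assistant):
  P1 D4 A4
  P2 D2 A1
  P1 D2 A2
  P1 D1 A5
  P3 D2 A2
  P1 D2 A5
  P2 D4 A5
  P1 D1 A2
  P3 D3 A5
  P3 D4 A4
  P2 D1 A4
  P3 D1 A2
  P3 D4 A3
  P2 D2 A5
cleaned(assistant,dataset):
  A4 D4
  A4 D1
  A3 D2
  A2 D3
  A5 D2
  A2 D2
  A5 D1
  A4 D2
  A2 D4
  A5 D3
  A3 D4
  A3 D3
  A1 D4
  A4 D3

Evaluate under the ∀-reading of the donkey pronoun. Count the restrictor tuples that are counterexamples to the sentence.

"her" takes "an assistant" as antecedent and "it" takes "a dataset"; both are donkey pronouns co-varying with the restrictor.
Strong reading: for every (p,d,a) with shared(p,d,a), cleaned(a,d).
Restrictor triples: (P1,D1,A2)→cleaned(A2,D1) ✗  (P1,D1,A5)→cleaned(A5,D1) ✓  (P1,D2,A2)→cleaned(A2,D2) ✓  (P1,D2,A5)→cleaned(A5,D2) ✓  (P1,D4,A4)→cleaned(A4,D4) ✓  (P2,D1,A4)→cleaned(A4,D1) ✓  (P2,D2,A1)→cleaned(A1,D2) ✗  (P2,D2,A5)→cleaned(A5,D2) ✓  (P2,D4,A5)→cleaned(A5,D4) ✗  (P3,D1,A2)→cleaned(A2,D1) ✗  (P3,D2,A2)→cleaned(A2,D2) ✓  (P3,D3,A5)→cleaned(A5,D3) ✓  (P3,D4,A3)→cleaned(A3,D4) ✓  (P3,D4,A4)→cleaned(A4,D4) ✓
Counterexamples (restrictor triples failing the scope): 4.

4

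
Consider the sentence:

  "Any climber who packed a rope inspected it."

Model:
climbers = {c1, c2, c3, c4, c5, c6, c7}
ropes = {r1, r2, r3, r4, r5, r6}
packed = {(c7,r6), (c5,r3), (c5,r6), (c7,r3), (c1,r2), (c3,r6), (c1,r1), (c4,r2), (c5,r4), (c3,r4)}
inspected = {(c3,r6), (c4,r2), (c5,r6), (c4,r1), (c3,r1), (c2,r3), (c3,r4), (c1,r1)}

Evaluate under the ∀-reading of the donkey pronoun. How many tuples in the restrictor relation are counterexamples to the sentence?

"it" takes "a rope" as antecedent — a donkey pronoun bound across the clause boundary.
Strong reading: for every (c,r) with packed(c,r), inspected(c,r).
Restrictor pairs: (c1,r1) ✓  (c1,r2) ✗  (c3,r4) ✓  (c3,r6) ✓  (c4,r2) ✓  (c5,r3) ✗  (c5,r4) ✗  (c5,r6) ✓  (c7,r3) ✗  (c7,r6) ✗
Counterexamples (restrictor pairs failing the scope): 5.

5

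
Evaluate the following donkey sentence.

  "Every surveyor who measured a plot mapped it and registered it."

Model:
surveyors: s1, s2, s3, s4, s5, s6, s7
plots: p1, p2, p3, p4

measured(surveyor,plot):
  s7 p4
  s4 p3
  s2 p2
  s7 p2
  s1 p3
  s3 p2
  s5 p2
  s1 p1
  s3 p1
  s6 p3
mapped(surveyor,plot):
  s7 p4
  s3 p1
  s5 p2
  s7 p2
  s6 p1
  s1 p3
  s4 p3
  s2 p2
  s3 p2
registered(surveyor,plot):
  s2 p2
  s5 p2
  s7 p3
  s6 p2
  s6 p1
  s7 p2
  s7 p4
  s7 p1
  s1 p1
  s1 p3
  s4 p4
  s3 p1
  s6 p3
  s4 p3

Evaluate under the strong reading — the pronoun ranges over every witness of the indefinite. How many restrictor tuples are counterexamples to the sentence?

3

"it" takes "a plot" as antecedent — a donkey pronoun bound across the clause boundary.
Strong reading: for every (s,p) with measured(s,p), mapped(s,p) ∧ registered(s,p).
Restrictor pairs: (s1,p1) ✗  (s1,p3) ✓  (s2,p2) ✓  (s3,p1) ✓  (s3,p2) ✗  (s4,p3) ✓  (s5,p2) ✓  (s6,p3) ✗  (s7,p2) ✓  (s7,p4) ✓
Counterexamples (restrictor pairs failing the scope): 3.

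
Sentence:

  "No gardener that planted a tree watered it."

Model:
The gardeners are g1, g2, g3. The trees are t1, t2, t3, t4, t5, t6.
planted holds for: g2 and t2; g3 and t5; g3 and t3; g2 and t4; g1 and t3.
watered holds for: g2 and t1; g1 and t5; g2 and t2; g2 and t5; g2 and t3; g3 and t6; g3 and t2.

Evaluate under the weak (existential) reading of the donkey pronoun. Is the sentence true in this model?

False

"it" takes "a tree" as antecedent — a donkey pronoun bound across the clause boundary.
Truth condition: for no (g,t) with planted(g,t) does watered(g,t) hold.
Restrictor pairs — does the scope hold? (g1,t3):fails  (g2,t2):holds  (g2,t4):fails  (g3,t3):fails  (g3,t5):fails
Scope holds for 1 pair(s), so the sentence is false.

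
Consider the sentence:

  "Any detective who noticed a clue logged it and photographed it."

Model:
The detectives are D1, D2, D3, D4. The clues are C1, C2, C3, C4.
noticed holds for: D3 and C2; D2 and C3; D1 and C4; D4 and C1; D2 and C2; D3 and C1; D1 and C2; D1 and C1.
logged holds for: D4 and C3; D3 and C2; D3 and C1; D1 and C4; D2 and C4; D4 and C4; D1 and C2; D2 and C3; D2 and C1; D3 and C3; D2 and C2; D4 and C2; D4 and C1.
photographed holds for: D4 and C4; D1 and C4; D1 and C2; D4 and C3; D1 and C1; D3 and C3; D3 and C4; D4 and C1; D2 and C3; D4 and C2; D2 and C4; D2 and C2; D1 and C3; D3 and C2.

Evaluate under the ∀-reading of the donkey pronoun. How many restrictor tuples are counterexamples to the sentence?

"it" takes "a clue" as antecedent — a donkey pronoun bound across the clause boundary.
Strong reading: for every (d,c) with noticed(d,c), logged(d,c) ∧ photographed(d,c).
Restrictor pairs: (D1,C1) ✗  (D1,C2) ✓  (D1,C4) ✓  (D2,C2) ✓  (D2,C3) ✓  (D3,C1) ✗  (D3,C2) ✓  (D4,C1) ✓
Counterexamples (restrictor pairs failing the scope): 2.

2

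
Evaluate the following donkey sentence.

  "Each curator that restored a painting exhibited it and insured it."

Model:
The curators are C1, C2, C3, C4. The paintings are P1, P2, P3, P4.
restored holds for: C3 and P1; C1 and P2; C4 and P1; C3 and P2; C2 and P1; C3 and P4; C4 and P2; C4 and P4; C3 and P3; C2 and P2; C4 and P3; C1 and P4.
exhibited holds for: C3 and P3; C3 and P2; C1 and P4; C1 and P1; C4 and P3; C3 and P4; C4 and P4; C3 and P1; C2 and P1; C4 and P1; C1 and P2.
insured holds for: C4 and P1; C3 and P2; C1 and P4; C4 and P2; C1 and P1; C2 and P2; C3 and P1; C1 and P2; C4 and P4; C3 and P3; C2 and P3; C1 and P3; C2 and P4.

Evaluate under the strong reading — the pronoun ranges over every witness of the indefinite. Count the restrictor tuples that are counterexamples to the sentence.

"it" takes "a painting" as antecedent — a donkey pronoun bound across the clause boundary.
Strong reading: for every (c,p) with restored(c,p), exhibited(c,p) ∧ insured(c,p).
Restrictor pairs: (C1,P2) ✓  (C1,P4) ✓  (C2,P1) ✗  (C2,P2) ✗  (C3,P1) ✓  (C3,P2) ✓  (C3,P3) ✓  (C3,P4) ✗  (C4,P1) ✓  (C4,P2) ✗  (C4,P3) ✗  (C4,P4) ✓
Counterexamples (restrictor pairs failing the scope): 5.

5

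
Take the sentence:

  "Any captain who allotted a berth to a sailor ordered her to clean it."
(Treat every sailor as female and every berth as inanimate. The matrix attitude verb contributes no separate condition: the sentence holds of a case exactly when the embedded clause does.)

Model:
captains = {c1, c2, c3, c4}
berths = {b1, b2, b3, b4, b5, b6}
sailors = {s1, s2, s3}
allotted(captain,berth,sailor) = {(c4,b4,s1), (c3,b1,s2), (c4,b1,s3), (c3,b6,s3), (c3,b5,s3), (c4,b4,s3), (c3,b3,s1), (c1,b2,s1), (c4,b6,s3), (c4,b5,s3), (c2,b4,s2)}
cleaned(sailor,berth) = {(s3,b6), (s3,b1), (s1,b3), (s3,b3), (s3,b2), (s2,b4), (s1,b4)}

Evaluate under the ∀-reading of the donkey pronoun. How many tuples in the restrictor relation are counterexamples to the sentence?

"her" takes "a sailor" as antecedent and "it" takes "a berth"; both are donkey pronouns co-varying with the restrictor.
Strong reading: for every (c,b,s) with allotted(c,b,s), cleaned(s,b).
Restrictor triples: (c1,b2,s1)→cleaned(s1,b2) ✗  (c2,b4,s2)→cleaned(s2,b4) ✓  (c3,b1,s2)→cleaned(s2,b1) ✗  (c3,b3,s1)→cleaned(s1,b3) ✓  (c3,b5,s3)→cleaned(s3,b5) ✗  (c3,b6,s3)→cleaned(s3,b6) ✓  (c4,b1,s3)→cleaned(s3,b1) ✓  (c4,b4,s1)→cleaned(s1,b4) ✓  (c4,b4,s3)→cleaned(s3,b4) ✗  (c4,b5,s3)→cleaned(s3,b5) ✗  (c4,b6,s3)→cleaned(s3,b6) ✓
Counterexamples (restrictor triples failing the scope): 5.

5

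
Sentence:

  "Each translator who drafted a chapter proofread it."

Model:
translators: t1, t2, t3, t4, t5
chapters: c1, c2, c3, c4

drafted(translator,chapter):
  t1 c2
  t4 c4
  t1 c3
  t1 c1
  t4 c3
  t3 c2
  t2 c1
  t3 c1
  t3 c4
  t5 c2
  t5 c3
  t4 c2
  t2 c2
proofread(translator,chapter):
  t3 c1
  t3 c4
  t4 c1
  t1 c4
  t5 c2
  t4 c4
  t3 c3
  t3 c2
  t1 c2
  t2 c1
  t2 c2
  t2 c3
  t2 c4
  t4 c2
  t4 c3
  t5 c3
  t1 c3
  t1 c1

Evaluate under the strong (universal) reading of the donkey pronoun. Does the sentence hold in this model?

True

"it" takes "a chapter" as antecedent — a donkey pronoun bound across the clause boundary.
Strong reading: for every (t,c) with drafted(t,c), proofread(t,c).
Restrictor pairs: (t1,c1) ✓  (t1,c2) ✓  (t1,c3) ✓  (t2,c1) ✓  (t2,c2) ✓  (t3,c1) ✓  (t3,c2) ✓  (t3,c4) ✓  (t4,c2) ✓  (t4,c3) ✓  (t4,c4) ✓  (t5,c2) ✓  (t5,c3) ✓
Every restrictor pair satisfies the scope.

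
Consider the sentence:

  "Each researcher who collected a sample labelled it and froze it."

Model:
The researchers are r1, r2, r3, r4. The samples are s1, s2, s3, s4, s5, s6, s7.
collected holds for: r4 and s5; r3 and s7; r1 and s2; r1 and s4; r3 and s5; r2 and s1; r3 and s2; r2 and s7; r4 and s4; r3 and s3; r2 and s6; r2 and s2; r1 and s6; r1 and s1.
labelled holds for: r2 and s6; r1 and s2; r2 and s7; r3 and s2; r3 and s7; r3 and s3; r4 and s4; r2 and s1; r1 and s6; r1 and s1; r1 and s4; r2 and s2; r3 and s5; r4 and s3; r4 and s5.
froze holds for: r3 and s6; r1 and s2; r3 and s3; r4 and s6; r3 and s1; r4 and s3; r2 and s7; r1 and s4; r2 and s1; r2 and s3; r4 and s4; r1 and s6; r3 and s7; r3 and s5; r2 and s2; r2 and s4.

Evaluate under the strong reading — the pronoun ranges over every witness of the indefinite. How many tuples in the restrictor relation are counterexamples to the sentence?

4

"it" takes "a sample" as antecedent — a donkey pronoun bound across the clause boundary.
Strong reading: for every (r,s) with collected(r,s), labelled(r,s) ∧ froze(r,s).
Restrictor pairs: (r1,s1) ✗  (r1,s2) ✓  (r1,s4) ✓  (r1,s6) ✓  (r2,s1) ✓  (r2,s2) ✓  (r2,s6) ✗  (r2,s7) ✓  (r3,s2) ✗  (r3,s3) ✓  (r3,s5) ✓  (r3,s7) ✓  (r4,s4) ✓  (r4,s5) ✗
Counterexamples (restrictor pairs failing the scope): 4.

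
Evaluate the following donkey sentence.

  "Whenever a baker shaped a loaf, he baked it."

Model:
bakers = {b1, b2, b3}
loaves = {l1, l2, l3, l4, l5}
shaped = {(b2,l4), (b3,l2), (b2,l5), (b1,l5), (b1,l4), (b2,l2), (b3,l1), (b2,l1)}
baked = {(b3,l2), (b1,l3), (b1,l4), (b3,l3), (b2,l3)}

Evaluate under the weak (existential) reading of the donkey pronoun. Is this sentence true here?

"it" takes "a loaf" as antecedent — a donkey pronoun bound across the clause boundary.
Weak reading: every baker b with some shaped-loaf has at least one shaped-loaf l such that baked(b,l).
Per baker: b1:✓  b2:✗  b3:✓
b2 has no witness among its shaped-loaves.

False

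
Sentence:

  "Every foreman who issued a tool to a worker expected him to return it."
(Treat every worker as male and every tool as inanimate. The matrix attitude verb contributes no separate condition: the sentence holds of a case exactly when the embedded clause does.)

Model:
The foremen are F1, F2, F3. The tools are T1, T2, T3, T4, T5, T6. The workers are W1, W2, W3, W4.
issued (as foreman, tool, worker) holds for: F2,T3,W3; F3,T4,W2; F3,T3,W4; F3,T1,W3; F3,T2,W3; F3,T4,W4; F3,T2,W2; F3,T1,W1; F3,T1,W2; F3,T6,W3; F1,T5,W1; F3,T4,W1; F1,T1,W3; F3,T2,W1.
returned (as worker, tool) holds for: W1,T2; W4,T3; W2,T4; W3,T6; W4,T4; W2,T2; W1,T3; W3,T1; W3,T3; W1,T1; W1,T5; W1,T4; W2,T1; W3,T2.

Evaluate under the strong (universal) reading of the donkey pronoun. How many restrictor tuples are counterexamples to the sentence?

0

"him" takes "a worker" as antecedent and "it" takes "a tool"; both are donkey pronouns co-varying with the restrictor.
Strong reading: for every (f,t,w) with issued(f,t,w), returned(w,t).
Restrictor triples: (F1,T1,W3)→returned(W3,T1) ✓  (F1,T5,W1)→returned(W1,T5) ✓  (F2,T3,W3)→returned(W3,T3) ✓  (F3,T1,W1)→returned(W1,T1) ✓  (F3,T1,W2)→returned(W2,T1) ✓  (F3,T1,W3)→returned(W3,T1) ✓  (F3,T2,W1)→returned(W1,T2) ✓  (F3,T2,W2)→returned(W2,T2) ✓  (F3,T2,W3)→returned(W3,T2) ✓  (F3,T3,W4)→returned(W4,T3) ✓  (F3,T4,W1)→returned(W1,T4) ✓  (F3,T4,W2)→returned(W2,T4) ✓  (F3,T4,W4)→returned(W4,T4) ✓  (F3,T6,W3)→returned(W3,T6) ✓
Counterexamples (restrictor triples failing the scope): 0.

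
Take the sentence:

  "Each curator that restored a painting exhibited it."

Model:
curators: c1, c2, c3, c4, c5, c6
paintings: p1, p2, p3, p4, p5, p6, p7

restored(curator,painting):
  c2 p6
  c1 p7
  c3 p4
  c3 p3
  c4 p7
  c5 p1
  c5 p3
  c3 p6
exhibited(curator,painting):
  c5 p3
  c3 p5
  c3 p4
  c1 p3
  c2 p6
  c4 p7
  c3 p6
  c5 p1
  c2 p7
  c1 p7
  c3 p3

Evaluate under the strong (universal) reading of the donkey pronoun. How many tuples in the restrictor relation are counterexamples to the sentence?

0

"it" takes "a painting" as antecedent — a donkey pronoun bound across the clause boundary.
Strong reading: for every (c,p) with restored(c,p), exhibited(c,p).
Restrictor pairs: (c1,p7) ✓  (c2,p6) ✓  (c3,p3) ✓  (c3,p4) ✓  (c3,p6) ✓  (c4,p7) ✓  (c5,p1) ✓  (c5,p3) ✓
Counterexamples (restrictor pairs failing the scope): 0.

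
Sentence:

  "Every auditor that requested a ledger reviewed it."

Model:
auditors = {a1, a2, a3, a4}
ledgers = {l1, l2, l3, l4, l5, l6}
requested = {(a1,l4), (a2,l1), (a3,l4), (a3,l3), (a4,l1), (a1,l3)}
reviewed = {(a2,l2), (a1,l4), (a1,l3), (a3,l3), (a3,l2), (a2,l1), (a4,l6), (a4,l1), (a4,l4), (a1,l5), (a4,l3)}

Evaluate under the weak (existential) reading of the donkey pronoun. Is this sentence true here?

"it" takes "a ledger" as antecedent — a donkey pronoun bound across the clause boundary.
Weak reading: every auditor a with some requested-ledger has at least one requested-ledger l such that reviewed(a,l).
Per auditor: a1:✓  a2:✓  a3:✓  a4:✓
Every auditor in the restrictor has a witness.

True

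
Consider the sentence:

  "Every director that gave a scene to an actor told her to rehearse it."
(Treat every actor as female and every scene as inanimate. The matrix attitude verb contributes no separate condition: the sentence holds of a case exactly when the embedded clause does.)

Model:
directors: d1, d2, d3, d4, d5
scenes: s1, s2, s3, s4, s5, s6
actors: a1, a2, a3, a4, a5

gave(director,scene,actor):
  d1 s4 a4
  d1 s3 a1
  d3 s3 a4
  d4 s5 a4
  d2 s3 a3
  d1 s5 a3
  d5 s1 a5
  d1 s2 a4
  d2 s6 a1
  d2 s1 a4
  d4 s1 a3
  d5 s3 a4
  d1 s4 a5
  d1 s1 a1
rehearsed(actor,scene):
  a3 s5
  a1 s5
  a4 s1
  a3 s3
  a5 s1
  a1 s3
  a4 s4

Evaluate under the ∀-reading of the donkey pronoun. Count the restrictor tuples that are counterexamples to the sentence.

8

"her" takes "an actor" as antecedent and "it" takes "a scene"; both are donkey pronouns co-varying with the restrictor.
Strong reading: for every (d,s,a) with gave(d,s,a), rehearsed(a,s).
Restrictor triples: (d1,s1,a1)→rehearsed(a1,s1) ✗  (d1,s2,a4)→rehearsed(a4,s2) ✗  (d1,s3,a1)→rehearsed(a1,s3) ✓  (d1,s4,a4)→rehearsed(a4,s4) ✓  (d1,s4,a5)→rehearsed(a5,s4) ✗  (d1,s5,a3)→rehearsed(a3,s5) ✓  (d2,s1,a4)→rehearsed(a4,s1) ✓  (d2,s3,a3)→rehearsed(a3,s3) ✓  (d2,s6,a1)→rehearsed(a1,s6) ✗  (d3,s3,a4)→rehearsed(a4,s3) ✗  (d4,s1,a3)→rehearsed(a3,s1) ✗  (d4,s5,a4)→rehearsed(a4,s5) ✗  (d5,s1,a5)→rehearsed(a5,s1) ✓  (d5,s3,a4)→rehearsed(a4,s3) ✗
Counterexamples (restrictor triples failing the scope): 8.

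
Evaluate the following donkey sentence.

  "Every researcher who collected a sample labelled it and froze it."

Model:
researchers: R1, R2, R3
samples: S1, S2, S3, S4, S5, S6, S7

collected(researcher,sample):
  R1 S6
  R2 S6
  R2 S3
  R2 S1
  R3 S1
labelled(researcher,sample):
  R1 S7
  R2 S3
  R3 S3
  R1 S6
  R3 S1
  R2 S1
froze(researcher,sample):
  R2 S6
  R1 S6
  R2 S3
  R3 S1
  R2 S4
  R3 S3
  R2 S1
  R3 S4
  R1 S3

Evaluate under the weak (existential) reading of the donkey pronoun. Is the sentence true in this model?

"it" takes "a sample" as antecedent — a donkey pronoun bound across the clause boundary.
Weak reading: every researcher r with some collected-sample has at least one collected-sample s such that labelled(r,s) ∧ froze(r,s).
Per researcher: R1:✓  R2:✓  R3:✓
Every researcher in the restrictor has a witness.

True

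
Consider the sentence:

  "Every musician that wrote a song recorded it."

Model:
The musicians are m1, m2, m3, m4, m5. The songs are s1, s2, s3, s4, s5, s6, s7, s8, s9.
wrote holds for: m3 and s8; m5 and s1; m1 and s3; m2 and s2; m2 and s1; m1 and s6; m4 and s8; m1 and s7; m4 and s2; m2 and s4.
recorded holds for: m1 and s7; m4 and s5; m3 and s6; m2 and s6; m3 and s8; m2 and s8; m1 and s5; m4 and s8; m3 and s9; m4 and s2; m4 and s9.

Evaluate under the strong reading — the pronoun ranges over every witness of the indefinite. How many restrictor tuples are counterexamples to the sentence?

6

"it" takes "a song" as antecedent — a donkey pronoun bound across the clause boundary.
Strong reading: for every (m,s) with wrote(m,s), recorded(m,s).
Restrictor pairs: (m1,s3) ✗  (m1,s6) ✗  (m1,s7) ✓  (m2,s1) ✗  (m2,s2) ✗  (m2,s4) ✗  (m3,s8) ✓  (m4,s2) ✓  (m4,s8) ✓  (m5,s1) ✗
Counterexamples (restrictor pairs failing the scope): 6.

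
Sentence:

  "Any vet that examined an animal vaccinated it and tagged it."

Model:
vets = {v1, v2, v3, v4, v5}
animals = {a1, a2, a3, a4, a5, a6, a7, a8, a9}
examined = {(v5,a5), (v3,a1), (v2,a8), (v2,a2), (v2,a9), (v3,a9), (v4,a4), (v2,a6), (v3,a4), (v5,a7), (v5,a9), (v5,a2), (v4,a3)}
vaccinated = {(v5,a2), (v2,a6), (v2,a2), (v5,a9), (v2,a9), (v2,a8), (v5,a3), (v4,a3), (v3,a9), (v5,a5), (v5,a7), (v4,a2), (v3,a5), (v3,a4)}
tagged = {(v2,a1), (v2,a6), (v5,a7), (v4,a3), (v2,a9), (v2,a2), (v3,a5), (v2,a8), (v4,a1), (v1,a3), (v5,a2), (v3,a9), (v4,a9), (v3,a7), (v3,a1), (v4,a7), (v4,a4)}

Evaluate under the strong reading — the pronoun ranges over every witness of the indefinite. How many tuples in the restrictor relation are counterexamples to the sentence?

"it" takes "an animal" as antecedent — a donkey pronoun bound across the clause boundary.
Strong reading: for every (v,a) with examined(v,a), vaccinated(v,a) ∧ tagged(v,a).
Restrictor pairs: (v2,a2) ✓  (v2,a6) ✓  (v2,a8) ✓  (v2,a9) ✓  (v3,a1) ✗  (v3,a4) ✗  (v3,a9) ✓  (v4,a3) ✓  (v4,a4) ✗  (v5,a2) ✓  (v5,a5) ✗  (v5,a7) ✓  (v5,a9) ✗
Counterexamples (restrictor pairs failing the scope): 5.

5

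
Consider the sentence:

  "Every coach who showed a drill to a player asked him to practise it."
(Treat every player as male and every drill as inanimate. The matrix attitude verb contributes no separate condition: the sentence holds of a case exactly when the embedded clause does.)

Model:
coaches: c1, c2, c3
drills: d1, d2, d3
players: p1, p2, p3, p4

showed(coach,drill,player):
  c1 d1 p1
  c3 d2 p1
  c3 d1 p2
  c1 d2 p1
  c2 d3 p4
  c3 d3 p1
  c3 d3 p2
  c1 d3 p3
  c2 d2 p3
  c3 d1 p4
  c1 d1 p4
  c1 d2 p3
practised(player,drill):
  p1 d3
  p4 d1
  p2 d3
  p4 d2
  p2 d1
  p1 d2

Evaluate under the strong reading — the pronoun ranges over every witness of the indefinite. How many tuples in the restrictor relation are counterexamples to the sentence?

"him" takes "a player" as antecedent and "it" takes "a drill"; both are donkey pronouns co-varying with the restrictor.
Strong reading: for every (c,d,p) with showed(c,d,p), practised(p,d).
Restrictor triples: (c1,d1,p1)→practised(p1,d1) ✗  (c1,d1,p4)→practised(p4,d1) ✓  (c1,d2,p1)→practised(p1,d2) ✓  (c1,d2,p3)→practised(p3,d2) ✗  (c1,d3,p3)→practised(p3,d3) ✗  (c2,d2,p3)→practised(p3,d2) ✗  (c2,d3,p4)→practised(p4,d3) ✗  (c3,d1,p2)→practised(p2,d1) ✓  (c3,d1,p4)→practised(p4,d1) ✓  (c3,d2,p1)→practised(p1,d2) ✓  (c3,d3,p1)→practised(p1,d3) ✓  (c3,d3,p2)→practised(p2,d3) ✓
Counterexamples (restrictor triples failing the scope): 5.

5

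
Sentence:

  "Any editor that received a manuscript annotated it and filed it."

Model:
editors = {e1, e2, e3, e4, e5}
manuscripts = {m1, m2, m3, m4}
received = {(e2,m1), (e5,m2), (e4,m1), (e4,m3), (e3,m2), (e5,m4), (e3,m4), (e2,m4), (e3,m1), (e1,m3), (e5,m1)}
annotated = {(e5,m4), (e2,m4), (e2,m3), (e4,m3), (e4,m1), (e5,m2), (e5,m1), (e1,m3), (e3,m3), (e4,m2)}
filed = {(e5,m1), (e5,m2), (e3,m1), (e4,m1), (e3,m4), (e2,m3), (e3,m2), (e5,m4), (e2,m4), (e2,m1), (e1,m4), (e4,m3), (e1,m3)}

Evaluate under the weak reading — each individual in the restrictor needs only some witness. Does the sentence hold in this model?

"it" takes "a manuscript" as antecedent — a donkey pronoun bound across the clause boundary.
Weak reading: every editor e with some received-manuscript has at least one received-manuscript m such that annotated(e,m) ∧ filed(e,m).
Per editor: e1:✓  e2:✓  e3:✗  e4:✓  e5:✓
e3 has no witness among its received-manuscripts.

False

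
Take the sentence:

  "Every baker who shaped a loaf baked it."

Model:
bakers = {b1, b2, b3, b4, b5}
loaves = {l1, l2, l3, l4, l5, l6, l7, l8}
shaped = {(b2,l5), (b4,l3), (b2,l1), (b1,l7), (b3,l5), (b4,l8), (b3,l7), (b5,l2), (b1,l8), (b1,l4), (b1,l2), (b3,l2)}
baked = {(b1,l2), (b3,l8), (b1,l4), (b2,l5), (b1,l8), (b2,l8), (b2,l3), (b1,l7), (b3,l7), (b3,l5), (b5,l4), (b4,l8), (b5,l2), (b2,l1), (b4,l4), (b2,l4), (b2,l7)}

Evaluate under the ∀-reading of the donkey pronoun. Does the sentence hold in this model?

False

"it" takes "a loaf" as antecedent — a donkey pronoun bound across the clause boundary.
Strong reading: for every (b,l) with shaped(b,l), baked(b,l).
Restrictor pairs: (b1,l2) ✓  (b1,l4) ✓  (b1,l7) ✓  (b1,l8) ✓  (b2,l1) ✓  (b2,l5) ✓  (b3,l2) ✗  (b3,l5) ✓  (b3,l7) ✓  (b4,l3) ✗  (b4,l8) ✓  (b5,l2) ✓
Counterexample: (b3,l2) is in shaped but fails the scope.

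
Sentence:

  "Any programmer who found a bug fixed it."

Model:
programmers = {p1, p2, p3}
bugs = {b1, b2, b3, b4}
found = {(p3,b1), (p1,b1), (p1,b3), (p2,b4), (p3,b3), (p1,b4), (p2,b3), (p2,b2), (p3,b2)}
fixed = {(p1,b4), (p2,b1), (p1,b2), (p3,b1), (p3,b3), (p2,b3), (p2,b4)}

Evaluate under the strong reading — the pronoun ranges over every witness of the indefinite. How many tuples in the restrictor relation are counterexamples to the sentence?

4

"it" takes "a bug" as antecedent — a donkey pronoun bound across the clause boundary.
Strong reading: for every (p,b) with found(p,b), fixed(p,b).
Restrictor pairs: (p1,b1) ✗  (p1,b3) ✗  (p1,b4) ✓  (p2,b2) ✗  (p2,b3) ✓  (p2,b4) ✓  (p3,b1) ✓  (p3,b2) ✗  (p3,b3) ✓
Counterexamples (restrictor pairs failing the scope): 4.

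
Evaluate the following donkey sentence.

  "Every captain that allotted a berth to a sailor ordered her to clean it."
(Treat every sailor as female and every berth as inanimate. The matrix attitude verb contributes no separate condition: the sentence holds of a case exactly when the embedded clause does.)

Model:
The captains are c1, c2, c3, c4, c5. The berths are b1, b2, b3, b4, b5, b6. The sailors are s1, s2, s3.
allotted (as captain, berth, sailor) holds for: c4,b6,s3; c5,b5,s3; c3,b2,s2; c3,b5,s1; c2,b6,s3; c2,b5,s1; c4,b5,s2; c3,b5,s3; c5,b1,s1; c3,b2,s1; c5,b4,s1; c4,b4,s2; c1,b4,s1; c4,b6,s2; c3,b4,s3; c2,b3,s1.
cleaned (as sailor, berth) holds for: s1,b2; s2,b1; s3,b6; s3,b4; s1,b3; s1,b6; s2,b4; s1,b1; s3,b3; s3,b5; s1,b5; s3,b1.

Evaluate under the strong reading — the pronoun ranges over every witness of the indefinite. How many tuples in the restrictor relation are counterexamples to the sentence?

5

"her" takes "a sailor" as antecedent and "it" takes "a berth"; both are donkey pronouns co-varying with the restrictor.
Strong reading: for every (c,b,s) with allotted(c,b,s), cleaned(s,b).
Restrictor triples: (c1,b4,s1)→cleaned(s1,b4) ✗  (c2,b3,s1)→cleaned(s1,b3) ✓  (c2,b5,s1)→cleaned(s1,b5) ✓  (c2,b6,s3)→cleaned(s3,b6) ✓  (c3,b2,s1)→cleaned(s1,b2) ✓  (c3,b2,s2)→cleaned(s2,b2) ✗  (c3,b4,s3)→cleaned(s3,b4) ✓  (c3,b5,s1)→cleaned(s1,b5) ✓  (c3,b5,s3)→cleaned(s3,b5) ✓  (c4,b4,s2)→cleaned(s2,b4) ✓  (c4,b5,s2)→cleaned(s2,b5) ✗  (c4,b6,s2)→cleaned(s2,b6) ✗  (c4,b6,s3)→cleaned(s3,b6) ✓  (c5,b1,s1)→cleaned(s1,b1) ✓  (c5,b4,s1)→cleaned(s1,b4) ✗  (c5,b5,s3)→cleaned(s3,b5) ✓
Counterexamples (restrictor triples failing the scope): 5.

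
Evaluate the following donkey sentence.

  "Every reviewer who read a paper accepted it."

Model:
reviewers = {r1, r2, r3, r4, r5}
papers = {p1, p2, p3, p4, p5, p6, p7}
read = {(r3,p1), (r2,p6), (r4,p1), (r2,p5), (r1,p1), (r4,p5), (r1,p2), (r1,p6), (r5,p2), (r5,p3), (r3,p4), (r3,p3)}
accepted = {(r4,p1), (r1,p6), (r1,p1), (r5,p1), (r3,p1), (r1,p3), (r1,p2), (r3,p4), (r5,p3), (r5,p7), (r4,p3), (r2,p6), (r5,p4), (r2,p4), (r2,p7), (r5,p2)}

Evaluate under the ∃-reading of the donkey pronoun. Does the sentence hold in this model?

True

"it" takes "a paper" as antecedent — a donkey pronoun bound across the clause boundary.
Weak reading: every reviewer r with some read-paper has at least one read-paper p such that accepted(r,p).
Per reviewer: r1:✓  r2:✓  r3:✓  r4:✓  r5:✓
Every reviewer in the restrictor has a witness.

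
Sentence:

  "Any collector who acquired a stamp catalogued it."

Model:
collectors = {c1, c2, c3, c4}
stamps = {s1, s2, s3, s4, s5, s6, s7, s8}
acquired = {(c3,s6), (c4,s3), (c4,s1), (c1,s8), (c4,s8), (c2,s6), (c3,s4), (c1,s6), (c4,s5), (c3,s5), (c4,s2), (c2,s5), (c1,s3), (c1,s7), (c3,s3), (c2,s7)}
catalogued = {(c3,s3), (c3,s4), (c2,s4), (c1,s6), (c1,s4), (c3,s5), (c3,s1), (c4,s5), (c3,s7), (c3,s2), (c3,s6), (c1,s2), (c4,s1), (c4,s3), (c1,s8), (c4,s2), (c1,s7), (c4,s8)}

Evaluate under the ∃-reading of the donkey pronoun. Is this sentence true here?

"it" takes "a stamp" as antecedent — a donkey pronoun bound across the clause boundary.
Weak reading: every collector c with some acquired-stamp has at least one acquired-stamp s such that catalogued(c,s).
Per collector: c1:✓  c2:✗  c3:✓  c4:✓
c2 has no witness among its acquired-stamps.

False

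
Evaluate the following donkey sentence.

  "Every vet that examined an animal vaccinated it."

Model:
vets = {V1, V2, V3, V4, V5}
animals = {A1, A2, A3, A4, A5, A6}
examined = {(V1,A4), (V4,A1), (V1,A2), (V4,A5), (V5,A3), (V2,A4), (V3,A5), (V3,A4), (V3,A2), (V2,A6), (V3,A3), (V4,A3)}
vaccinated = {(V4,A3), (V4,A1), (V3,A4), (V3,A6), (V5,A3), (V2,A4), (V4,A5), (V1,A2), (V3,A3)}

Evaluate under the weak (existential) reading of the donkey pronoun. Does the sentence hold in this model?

"it" takes "an animal" as antecedent — a donkey pronoun bound across the clause boundary.
Weak reading: every vet v with some examined-animal has at least one examined-animal a such that vaccinated(v,a).
Per vet: V1:✓  V2:✓  V3:✓  V4:✓  V5:✓
Every vet in the restrictor has a witness.

True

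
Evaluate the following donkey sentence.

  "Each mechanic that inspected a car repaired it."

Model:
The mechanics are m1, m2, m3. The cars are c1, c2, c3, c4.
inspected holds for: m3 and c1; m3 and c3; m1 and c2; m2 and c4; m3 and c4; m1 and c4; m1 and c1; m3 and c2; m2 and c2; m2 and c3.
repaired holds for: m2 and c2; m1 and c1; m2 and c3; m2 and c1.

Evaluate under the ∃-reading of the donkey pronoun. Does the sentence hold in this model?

"it" takes "a car" as antecedent — a donkey pronoun bound across the clause boundary.
Weak reading: every mechanic m with some inspected-car has at least one inspected-car c such that repaired(m,c).
Per mechanic: m1:✓  m2:✓  m3:✗
m3 has no witness among its inspected-cars.

False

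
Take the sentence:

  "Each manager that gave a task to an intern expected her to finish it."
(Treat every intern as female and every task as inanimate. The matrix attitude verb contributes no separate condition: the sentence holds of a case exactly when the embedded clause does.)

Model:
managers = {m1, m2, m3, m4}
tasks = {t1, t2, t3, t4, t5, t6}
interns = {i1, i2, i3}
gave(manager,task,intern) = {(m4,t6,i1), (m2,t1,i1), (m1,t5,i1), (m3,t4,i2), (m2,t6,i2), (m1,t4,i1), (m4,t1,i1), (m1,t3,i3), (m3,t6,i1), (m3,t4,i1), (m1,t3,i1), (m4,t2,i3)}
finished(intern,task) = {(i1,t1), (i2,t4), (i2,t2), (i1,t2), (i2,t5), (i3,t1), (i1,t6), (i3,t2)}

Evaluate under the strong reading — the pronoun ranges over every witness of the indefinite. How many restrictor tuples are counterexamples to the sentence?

"her" takes "an intern" as antecedent and "it" takes "a task"; both are donkey pronouns co-varying with the restrictor.
Strong reading: for every (m,t,i) with gave(m,t,i), finished(i,t).
Restrictor triples: (m1,t3,i1)→finished(i1,t3) ✗  (m1,t3,i3)→finished(i3,t3) ✗  (m1,t4,i1)→finished(i1,t4) ✗  (m1,t5,i1)→finished(i1,t5) ✗  (m2,t1,i1)→finished(i1,t1) ✓  (m2,t6,i2)→finished(i2,t6) ✗  (m3,t4,i1)→finished(i1,t4) ✗  (m3,t4,i2)→finished(i2,t4) ✓  (m3,t6,i1)→finished(i1,t6) ✓  (m4,t1,i1)→finished(i1,t1) ✓  (m4,t2,i3)→finished(i3,t2) ✓  (m4,t6,i1)→finished(i1,t6) ✓
Counterexamples (restrictor triples failing the scope): 6.

6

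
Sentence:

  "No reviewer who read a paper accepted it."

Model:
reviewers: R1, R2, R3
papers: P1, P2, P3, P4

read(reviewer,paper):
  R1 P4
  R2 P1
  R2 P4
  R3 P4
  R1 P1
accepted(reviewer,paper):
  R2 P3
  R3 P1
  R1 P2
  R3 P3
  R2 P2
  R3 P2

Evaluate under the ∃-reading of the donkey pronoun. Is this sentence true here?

"it" takes "a paper" as antecedent — a donkey pronoun bound across the clause boundary.
Truth condition: for no (r,p) with read(r,p) does accepted(r,p) hold.
Restrictor pairs — does the scope hold? (R1,P1):fails  (R1,P4):fails  (R2,P1):fails  (R2,P4):fails  (R3,P4):fails
Scope holds for no restrictor pair, so the sentence is true.

True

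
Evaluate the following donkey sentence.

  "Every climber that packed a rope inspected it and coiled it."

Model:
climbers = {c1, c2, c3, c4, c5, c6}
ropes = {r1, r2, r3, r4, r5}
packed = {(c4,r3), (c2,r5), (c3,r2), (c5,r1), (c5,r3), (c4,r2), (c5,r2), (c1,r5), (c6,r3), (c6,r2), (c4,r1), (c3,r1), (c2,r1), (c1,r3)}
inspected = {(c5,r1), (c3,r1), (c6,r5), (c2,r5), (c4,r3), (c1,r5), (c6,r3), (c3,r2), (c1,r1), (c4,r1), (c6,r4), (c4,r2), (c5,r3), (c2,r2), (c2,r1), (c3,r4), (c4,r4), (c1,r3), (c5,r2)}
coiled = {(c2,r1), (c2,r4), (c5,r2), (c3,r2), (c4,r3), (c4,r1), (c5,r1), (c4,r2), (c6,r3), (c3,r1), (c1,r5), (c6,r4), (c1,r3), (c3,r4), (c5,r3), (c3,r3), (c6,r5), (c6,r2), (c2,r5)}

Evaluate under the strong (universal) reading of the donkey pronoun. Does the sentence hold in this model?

"it" takes "a rope" as antecedent — a donkey pronoun bound across the clause boundary.
Strong reading: for every (c,r) with packed(c,r), inspected(c,r) ∧ coiled(c,r).
Restrictor pairs: (c1,r3) ✓  (c1,r5) ✓  (c2,r1) ✓  (c2,r5) ✓  (c3,r1) ✓  (c3,r2) ✓  (c4,r1) ✓  (c4,r2) ✓  (c4,r3) ✓  (c5,r1) ✓  (c5,r2) ✓  (c5,r3) ✓  (c6,r2) ✗  (c6,r3) ✓
Counterexample: (c6,r2) is in packed but fails the scope.

False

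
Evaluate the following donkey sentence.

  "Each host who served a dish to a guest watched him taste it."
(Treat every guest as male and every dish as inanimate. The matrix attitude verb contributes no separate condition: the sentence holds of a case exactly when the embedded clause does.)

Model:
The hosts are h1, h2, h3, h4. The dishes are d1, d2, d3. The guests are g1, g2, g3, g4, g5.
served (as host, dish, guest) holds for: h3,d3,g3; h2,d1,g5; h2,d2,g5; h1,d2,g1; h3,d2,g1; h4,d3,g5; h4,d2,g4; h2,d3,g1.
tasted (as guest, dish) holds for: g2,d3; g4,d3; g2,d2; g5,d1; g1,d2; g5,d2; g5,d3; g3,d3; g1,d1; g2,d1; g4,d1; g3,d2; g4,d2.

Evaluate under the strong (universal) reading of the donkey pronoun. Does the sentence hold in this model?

"him" takes "a guest" as antecedent and "it" takes "a dish"; both are donkey pronouns co-varying with the restrictor.
Strong reading: for every (h,d,g) with served(h,d,g), tasted(g,d).
Restrictor triples: (h1,d2,g1)→tasted(g1,d2) ✓  (h2,d1,g5)→tasted(g5,d1) ✓  (h2,d2,g5)→tasted(g5,d2) ✓  (h2,d3,g1)→tasted(g1,d3) ✗  (h3,d2,g1)→tasted(g1,d2) ✓  (h3,d3,g3)→tasted(g3,d3) ✓  (h4,d2,g4)→tasted(g4,d2) ✓  (h4,d3,g5)→tasted(g5,d3) ✓
Counterexample: (h2,d3,g1) — tasted(g1,d3) does not hold.

False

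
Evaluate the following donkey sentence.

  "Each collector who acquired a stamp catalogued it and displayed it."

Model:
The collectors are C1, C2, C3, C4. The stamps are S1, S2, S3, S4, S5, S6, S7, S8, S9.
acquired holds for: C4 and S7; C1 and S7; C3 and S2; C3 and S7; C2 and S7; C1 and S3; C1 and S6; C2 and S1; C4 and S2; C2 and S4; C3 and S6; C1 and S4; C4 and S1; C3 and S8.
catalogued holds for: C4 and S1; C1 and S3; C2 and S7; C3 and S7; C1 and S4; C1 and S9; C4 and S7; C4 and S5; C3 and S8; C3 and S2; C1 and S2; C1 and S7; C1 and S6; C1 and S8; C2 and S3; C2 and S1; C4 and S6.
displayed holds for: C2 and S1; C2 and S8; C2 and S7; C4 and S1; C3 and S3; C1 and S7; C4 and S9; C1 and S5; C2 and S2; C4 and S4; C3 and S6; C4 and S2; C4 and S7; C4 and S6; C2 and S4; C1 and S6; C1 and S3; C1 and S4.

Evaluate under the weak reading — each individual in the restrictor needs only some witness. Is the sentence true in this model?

"it" takes "a stamp" as antecedent — a donkey pronoun bound across the clause boundary.
Weak reading: every collector c with some acquired-stamp has at least one acquired-stamp s such that catalogued(c,s) ∧ displayed(c,s).
Per collector: C1:✓  C2:✓  C3:✗  C4:✓
C3 has no witness among its acquired-stamps.

False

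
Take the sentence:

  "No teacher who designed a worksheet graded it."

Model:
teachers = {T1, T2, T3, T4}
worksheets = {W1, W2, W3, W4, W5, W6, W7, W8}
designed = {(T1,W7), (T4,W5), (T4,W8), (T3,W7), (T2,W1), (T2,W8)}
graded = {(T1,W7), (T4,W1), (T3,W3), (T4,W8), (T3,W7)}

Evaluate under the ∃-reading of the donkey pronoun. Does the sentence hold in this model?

False

"it" takes "a worksheet" as antecedent — a donkey pronoun bound across the clause boundary.
Truth condition: for no (t,w) with designed(t,w) does graded(t,w) hold.
Restrictor pairs — does the scope hold? (T1,W7):holds  (T2,W1):fails  (T2,W8):fails  (T3,W7):holds  (T4,W5):fails  (T4,W8):holds
Scope holds for 3 pair(s), so the sentence is false.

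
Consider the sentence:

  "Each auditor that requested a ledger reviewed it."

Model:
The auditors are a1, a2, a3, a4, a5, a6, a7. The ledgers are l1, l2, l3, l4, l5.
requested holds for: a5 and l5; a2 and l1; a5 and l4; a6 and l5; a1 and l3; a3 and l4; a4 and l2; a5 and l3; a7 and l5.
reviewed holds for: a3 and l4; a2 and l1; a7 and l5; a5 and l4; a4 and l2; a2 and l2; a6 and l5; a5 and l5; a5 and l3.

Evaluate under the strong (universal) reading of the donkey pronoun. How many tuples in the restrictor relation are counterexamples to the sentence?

1

"it" takes "a ledger" as antecedent — a donkey pronoun bound across the clause boundary.
Strong reading: for every (a,l) with requested(a,l), reviewed(a,l).
Restrictor pairs: (a1,l3) ✗  (a2,l1) ✓  (a3,l4) ✓  (a4,l2) ✓  (a5,l3) ✓  (a5,l4) ✓  (a5,l5) ✓  (a6,l5) ✓  (a7,l5) ✓
Counterexamples (restrictor pairs failing the scope): 1.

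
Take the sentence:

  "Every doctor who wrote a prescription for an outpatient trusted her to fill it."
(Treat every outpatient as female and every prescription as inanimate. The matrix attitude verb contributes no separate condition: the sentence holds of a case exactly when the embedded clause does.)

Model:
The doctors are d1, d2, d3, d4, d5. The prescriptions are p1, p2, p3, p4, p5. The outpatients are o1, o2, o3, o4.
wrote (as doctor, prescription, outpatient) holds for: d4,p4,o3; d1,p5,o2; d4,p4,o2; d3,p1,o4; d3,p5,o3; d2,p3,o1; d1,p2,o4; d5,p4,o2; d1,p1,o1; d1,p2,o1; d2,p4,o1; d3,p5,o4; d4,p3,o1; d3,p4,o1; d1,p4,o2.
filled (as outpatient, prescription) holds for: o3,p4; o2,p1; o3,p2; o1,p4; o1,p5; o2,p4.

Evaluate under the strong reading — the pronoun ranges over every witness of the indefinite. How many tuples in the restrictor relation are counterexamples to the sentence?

9

"her" takes "an outpatient" as antecedent and "it" takes "a prescription"; both are donkey pronouns co-varying with the restrictor.
Strong reading: for every (d,p,o) with wrote(d,p,o), filled(o,p).
Restrictor triples: (d1,p1,o1)→filled(o1,p1) ✗  (d1,p2,o1)→filled(o1,p2) ✗  (d1,p2,o4)→filled(o4,p2) ✗  (d1,p4,o2)→filled(o2,p4) ✓  (d1,p5,o2)→filled(o2,p5) ✗  (d2,p3,o1)→filled(o1,p3) ✗  (d2,p4,o1)→filled(o1,p4) ✓  (d3,p1,o4)→filled(o4,p1) ✗  (d3,p4,o1)→filled(o1,p4) ✓  (d3,p5,o3)→filled(o3,p5) ✗  (d3,p5,o4)→filled(o4,p5) ✗  (d4,p3,o1)→filled(o1,p3) ✗  (d4,p4,o2)→filled(o2,p4) ✓  (d4,p4,o3)→filled(o3,p4) ✓  (d5,p4,o2)→filled(o2,p4) ✓
Counterexamples (restrictor triples failing the scope): 9.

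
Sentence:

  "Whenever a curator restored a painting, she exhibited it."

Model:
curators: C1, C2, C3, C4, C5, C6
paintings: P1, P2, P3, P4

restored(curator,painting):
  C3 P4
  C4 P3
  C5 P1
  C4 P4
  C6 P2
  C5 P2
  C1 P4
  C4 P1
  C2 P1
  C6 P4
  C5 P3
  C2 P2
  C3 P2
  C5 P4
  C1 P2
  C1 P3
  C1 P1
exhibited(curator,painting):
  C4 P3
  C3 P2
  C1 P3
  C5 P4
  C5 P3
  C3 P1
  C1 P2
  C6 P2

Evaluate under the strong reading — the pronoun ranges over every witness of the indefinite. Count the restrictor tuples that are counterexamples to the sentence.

"it" takes "a painting" as antecedent — a donkey pronoun bound across the clause boundary.
Strong reading: for every (c,p) with restored(c,p), exhibited(c,p).
Restrictor pairs: (C1,P1) ✗  (C1,P2) ✓  (C1,P3) ✓  (C1,P4) ✗  (C2,P1) ✗  (C2,P2) ✗  (C3,P2) ✓  (C3,P4) ✗  (C4,P1) ✗  (C4,P3) ✓  (C4,P4) ✗  (C5,P1) ✗  (C5,P2) ✗  (C5,P3) ✓  (C5,P4) ✓  (C6,P2) ✓  (C6,P4) ✗
Counterexamples (restrictor pairs failing the scope): 10.

10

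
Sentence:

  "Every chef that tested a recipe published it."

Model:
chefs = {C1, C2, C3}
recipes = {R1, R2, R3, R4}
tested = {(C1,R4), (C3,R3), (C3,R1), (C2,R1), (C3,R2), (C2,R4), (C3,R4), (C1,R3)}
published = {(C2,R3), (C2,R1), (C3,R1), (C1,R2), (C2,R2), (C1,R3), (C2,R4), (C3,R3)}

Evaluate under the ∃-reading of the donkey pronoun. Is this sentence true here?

"it" takes "a recipe" as antecedent — a donkey pronoun bound across the clause boundary.
Weak reading: every chef c with some tested-recipe has at least one tested-recipe r such that published(c,r).
Per chef: C1:✓  C2:✓  C3:✓
Every chef in the restrictor has a witness.

True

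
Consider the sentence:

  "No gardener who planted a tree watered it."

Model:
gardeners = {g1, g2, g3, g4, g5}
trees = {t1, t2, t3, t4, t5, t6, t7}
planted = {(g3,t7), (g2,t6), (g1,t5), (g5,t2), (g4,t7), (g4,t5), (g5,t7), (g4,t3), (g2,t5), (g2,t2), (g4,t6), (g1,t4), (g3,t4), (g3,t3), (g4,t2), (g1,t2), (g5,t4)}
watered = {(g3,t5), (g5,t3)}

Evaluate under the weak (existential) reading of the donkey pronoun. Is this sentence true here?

"it" takes "a tree" as antecedent — a donkey pronoun bound across the clause boundary.
Truth condition: for no (g,t) with planted(g,t) does watered(g,t) hold.
Restrictor pairs — does the scope hold? (g1,t2):fails  (g1,t4):fails  (g1,t5):fails  (g2,t2):fails  (g2,t5):fails  (g2,t6):fails  (g3,t3):fails  (g3,t4):fails  (g3,t7):fails  (g4,t2):fails  (g4,t3):fails  (g4,t5):fails  (g4,t6):fails  (g4,t7):fails  (g5,t2):fails  (g5,t4):fails  (g5,t7):fails
Scope holds for no restrictor pair, so the sentence is true.

True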